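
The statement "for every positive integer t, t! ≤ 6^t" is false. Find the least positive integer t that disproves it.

Check each positive integer t in order until t! > 6^t.
For t = 1, 2, 3, 4, …, 11, 12, 13 the conclusion holds.
t = 14: t! = 87178291200 and 6^t = 78364164096, so 87178291200 > 78364164096.

t = 14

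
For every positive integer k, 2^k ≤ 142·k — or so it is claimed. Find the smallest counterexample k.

k = 11

We need the least positive integer k for which 2^k > 142·k.
For k = 1, 2, 3, 4, 5, 6, 7, 8, 9, 10 the conclusion holds.
k = 11: 2^k = 2048 and 142·k = 1562, so 2048 > 1562.
Hence k = 11 is a counterexample.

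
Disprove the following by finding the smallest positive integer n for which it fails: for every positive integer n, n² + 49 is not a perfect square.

n = 24

A counterexample is any positive integer n such that n² + 49 is a perfect square; we check each in order.
The first 23 eligible values, up to n = 23, all satisfy the conclusion.
n = 24: 24² + 49 = 625 = 25², a perfect square.
So n = 24 is the smallest counterexample.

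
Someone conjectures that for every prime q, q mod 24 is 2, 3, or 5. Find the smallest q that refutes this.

q = 7

q = 2: 2 mod 24 = 2.
q = 3: 3 mod 24 = 3.
q = 5: 5 mod 24 = 5.
q = 7: 7 mod 24 = 7 — not in {2, 3, 5}.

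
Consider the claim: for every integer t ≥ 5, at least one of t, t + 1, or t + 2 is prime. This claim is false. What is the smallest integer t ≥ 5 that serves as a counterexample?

t = 8

t = 5: 5 is prime.
t = 6: 7 is prime.
t = 7: 7 is prime.
t = 8: 8 = 2 × 4; 9 = 3 × 3; 10 = 2 × 5 — all composite.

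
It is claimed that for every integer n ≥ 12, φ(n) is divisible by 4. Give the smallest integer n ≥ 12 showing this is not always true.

n = 14

For n = 12, 13 the conclusion holds.
n = 14: φ(14) = 6; 6 mod 4 = 2.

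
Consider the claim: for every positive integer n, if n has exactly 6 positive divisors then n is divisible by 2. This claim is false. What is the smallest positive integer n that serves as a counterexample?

n = 45

Check each positive integer n in order until n has exactly 6 positive divisors but n is not divisible by 2.
For n = 12, 18, 20, 28, 32, 44 the conclusion holds.
n = 45: τ(45) = 6; 45 mod 2 = 1.
So n = 45 is the smallest counterexample.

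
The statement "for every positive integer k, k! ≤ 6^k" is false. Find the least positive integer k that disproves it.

For k = 1, 2, 3, 4, …, 11, 12, 13 the conclusion holds.
k = 14: k! = 87178291200 and 6^k = 78364164096, so 87178291200 > 78364164096.
Thus k = 14 disproves the claim, and no smaller k works.

k = 14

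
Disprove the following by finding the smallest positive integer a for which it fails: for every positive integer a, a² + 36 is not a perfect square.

A counterexample is any positive integer a such that a² + 36 is a perfect square; we check each in order.
For a = 1, 2, 3, 4, 5, 6, 7 the conclusion holds.
a = 8: 8² + 36 = 100 = 10², a perfect square.

a = 8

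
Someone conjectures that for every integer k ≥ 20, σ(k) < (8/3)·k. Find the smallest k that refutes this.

Check each integer k ≥ 20 in order until the claim fails.
For k = 20, 21, 22, 23, …, 57, 58, 59 the conclusion holds.
k = 60: σ(60) = 168; 168 ≥ 160.
So k = 60 is the smallest counterexample.

k = 60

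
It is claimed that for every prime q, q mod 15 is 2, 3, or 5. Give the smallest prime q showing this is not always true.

q = 7

We need the least prime q for which the claim fails.
For q = 2, 3, 5 the conclusion holds.
q = 7: 7 mod 15 = 7 — not in {2, 3, 5}.
So q = 7 is the smallest counterexample.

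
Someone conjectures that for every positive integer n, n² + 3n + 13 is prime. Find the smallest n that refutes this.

We need the least positive integer n for which n² + 3n + 13 is not prime.
n = 1: n² + 3n + 13 = 17, prime.
n = 2: n² + 3n + 13 = 23, prime.
n = 3: n² + 3n + 13 = 31, prime.
n = 4: n² + 3n + 13 = 41, prime.
n = 5: n² + 3n + 13 = 53, prime.
n = 6: n² + 3n + 13 = 67, prime.
n = 7: n² + 3n + 13 = 83, prime.
n = 8: n² + 3n + 13 = 101, prime.
n = 9: n² + 3n + 13 = 121 = 11 × 11, composite.

n = 9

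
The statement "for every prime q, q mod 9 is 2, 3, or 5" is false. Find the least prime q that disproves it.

q = 7

A counterexample is any prime q such that the claim fails; we check each in order.
q = 2: 2 mod 9 = 2.
q = 3: 3 mod 9 = 3.
q = 5: 5 mod 9 = 5.
q = 7: 7 mod 9 = 7 — not in {2, 3, 5}.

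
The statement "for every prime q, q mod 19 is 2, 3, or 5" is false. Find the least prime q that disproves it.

We need the least prime q for which the claim fails.
q = 2: 2 mod 19 = 2.
q = 3: 3 mod 19 = 3.
q = 5: 5 mod 19 = 5.
q = 7: 7 mod 19 = 7 — not in {2, 3, 5}.

q = 7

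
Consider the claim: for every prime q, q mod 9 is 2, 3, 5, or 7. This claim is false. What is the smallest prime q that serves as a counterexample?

q = 13

q = 2: 2 mod 9 = 2.
q = 3: 3 mod 9 = 3.
q = 5: 5 mod 9 = 5.
q = 7: 7 mod 9 = 7.
q = 11: 11 mod 9 = 2.
q = 13: 13 mod 9 = 4 — not in {2, 3, 5, 7}.
Hence q = 13 is a counterexample.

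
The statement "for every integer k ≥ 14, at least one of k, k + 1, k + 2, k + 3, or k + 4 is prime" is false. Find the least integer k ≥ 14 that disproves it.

A counterexample is any integer k ≥ 14 such that k, k + 1, k + 2, k + 3, k + 4 are all composite; we check each in order.
The first 10 eligible values, up to k = 23, all satisfy the conclusion.
k = 24: 24 = 2 × 12; 25 = 5 × 5; 26 = 2 × 13; 27 = 3 × 9; 28 = 2 × 14 — all composite.
So k = 24 is the smallest counterexample.

k = 24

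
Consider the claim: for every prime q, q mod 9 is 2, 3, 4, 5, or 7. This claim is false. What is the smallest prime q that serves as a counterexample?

Check each prime q in order until the claim fails.
The first 6 eligible values, up to q = 13, all satisfy the conclusion.
q = 17: 17 mod 9 = 8 — not in {2, 3, 4, 5, 7}.
Thus q = 17 disproves the claim, and no smaller q works.

q = 17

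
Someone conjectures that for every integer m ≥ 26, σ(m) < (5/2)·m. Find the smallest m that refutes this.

We need the least integer m ≥ 26 for which the claim fails.
The first 10 eligible values, up to m = 35, all satisfy the conclusion.
m = 36: σ(36) = 91; 91 ≥ 90.
Hence m = 36 is a counterexample.

m = 36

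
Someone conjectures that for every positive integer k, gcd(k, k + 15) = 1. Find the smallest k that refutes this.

k = 3

A counterexample is any positive integer k such that gcd(k, k + 15) > 1; we check each in order.
For k = 1, 2 the conclusion holds.
k = 3: gcd(3, 18) = 3.
Hence k = 3 is a counterexample.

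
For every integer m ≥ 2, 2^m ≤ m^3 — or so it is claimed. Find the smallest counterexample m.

m = 10

For m = 2, 3, 4, 5, 6, 7, 8, 9 the conclusion holds.
m = 10: 2^m = 1024 and m^3 = 1000, so 1024 > 1000.
Thus m = 10 disproves the claim, and no smaller m works.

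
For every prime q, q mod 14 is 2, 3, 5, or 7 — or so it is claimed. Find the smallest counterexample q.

q = 11

We need the least prime q for which the claim fails.
For q = 2, 3, 5, 7 the conclusion holds.
q = 11: 11 mod 14 = 11 — not in {2, 3, 5, 7}.
So q = 11 is the smallest counterexample.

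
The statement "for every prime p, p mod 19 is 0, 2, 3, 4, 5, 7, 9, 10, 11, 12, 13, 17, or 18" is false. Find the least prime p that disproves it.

A counterexample is any prime p such that the claim fails; we check each in order.
For p = 2, 3, 5, 7, …, 41, 43, 47 the conclusion holds.
p = 53: 53 mod 19 = 15 — not in {0, 2, 3, 4, 5, 7, 9, 10, 11, 12, 13, 17, 18}.

p = 53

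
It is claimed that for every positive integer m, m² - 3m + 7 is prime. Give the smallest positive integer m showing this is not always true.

We need the least positive integer m for which m² - 3m + 7 is not prime.
m = 1: m² - 3m + 7 = 5, prime.
m = 2: m² - 3m + 7 = 5, prime.
m = 3: m² - 3m + 7 = 7, prime.
m = 4: m² - 3m + 7 = 11, prime.
m = 5: m² - 3m + 7 = 17, prime.
m = 6: m² - 3m + 7 = 25 = 5 × 5, composite.

m = 6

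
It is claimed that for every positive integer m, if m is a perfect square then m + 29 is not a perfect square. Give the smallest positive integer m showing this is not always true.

m = 196

Check each positive integer m in order until m is a perfect square but m + 29 is a perfect square.
For m = 1, 4, 9, 16, …, 121, 144, 169 the conclusion holds.
m = 196: 196 = 14² and 196 + 29 = 225 = 15².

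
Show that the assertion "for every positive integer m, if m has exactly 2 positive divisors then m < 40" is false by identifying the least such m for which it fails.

m = 41

For m = 2, 3, 5, 7, …, 29, 31, 37 the conclusion holds.
m = 41: τ(41) = 2; 41 ≥ 40.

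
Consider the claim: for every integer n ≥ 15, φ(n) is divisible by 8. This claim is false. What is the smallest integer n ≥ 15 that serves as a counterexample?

n = 18

A counterexample is any integer n ≥ 15 such that φ(n) is not divisible by 8; we check each in order.
For n = 15, 16, 17 the conclusion holds.
n = 18: φ(18) = 6; 6 mod 8 = 6.
So n = 18 is the smallest counterexample.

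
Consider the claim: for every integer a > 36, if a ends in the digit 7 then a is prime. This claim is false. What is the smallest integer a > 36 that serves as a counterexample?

a = 37: 37 ends in 7 and is prime.
a = 47: 47 ends in 7 and is prime.
a = 57: 57 ends in 7; 57 = 3 × 19, composite.

a = 57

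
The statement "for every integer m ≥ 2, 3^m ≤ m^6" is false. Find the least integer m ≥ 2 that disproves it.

Check each integer m ≥ 2 in order until 3^m > m^6.
For m = 2, 3, 4, 5, …, 12, 13, 14 the conclusion holds.
m = 15: 3^m = 14348907 and m^6 = 11390625, so 14348907 > 11390625.

m = 15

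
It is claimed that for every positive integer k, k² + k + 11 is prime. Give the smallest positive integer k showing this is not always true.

k = 10

A counterexample is any positive integer k such that k² + k + 11 is not prime; we check each in order.
For k = 1, 2, 3, 4, 5, 6, 7, 8, 9 the conclusion holds.
k = 10: k² + k + 11 = 121 = 11 × 11, composite.
Thus k = 10 disproves the claim, and no smaller k works.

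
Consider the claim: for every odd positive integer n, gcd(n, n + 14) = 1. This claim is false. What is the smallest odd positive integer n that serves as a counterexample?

We need the least odd positive integer n for which gcd(n, n + 14) > 1.
For n = 1, 3, 5 the conclusion holds.
n = 7: gcd(7, 21) = 7.

n = 7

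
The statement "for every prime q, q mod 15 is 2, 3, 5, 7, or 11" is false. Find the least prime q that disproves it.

q = 13

We need the least prime q for which the claim fails.
The first 5 eligible values, up to q = 11, all satisfy the conclusion.
q = 13: 13 mod 15 = 13 — not in {2, 3, 5, 7, 11}.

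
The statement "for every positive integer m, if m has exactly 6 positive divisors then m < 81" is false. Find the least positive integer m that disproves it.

We need the least positive integer m for which m has exactly 6 positive divisors but the claim fails.
The first 13 eligible values, up to m = 76, all satisfy the conclusion.
m = 92: τ(92) = 6; 92 ≥ 81.

m = 92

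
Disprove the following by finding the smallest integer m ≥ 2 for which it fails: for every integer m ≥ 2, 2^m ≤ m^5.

m = 23

A counterexample is any integer m ≥ 2 such that 2^m > m^5; we check each in order.
For m = 2, 3, 4, 5, …, 20, 21, 22 the conclusion holds.
m = 23: 2^m = 8388608 and m^5 = 6436343, so 8388608 > 6436343.
So m = 23 is the smallest counterexample.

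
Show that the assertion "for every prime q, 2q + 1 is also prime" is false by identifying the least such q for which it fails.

Check each prime q in order until 2q + 1 is not prime.
q = 2: 2q + 1 = 5, prime.
q = 3: 2q + 1 = 7, prime.
q = 5: 2q + 1 = 11, prime.
q = 7: 2q + 1 = 15 = 3 × 5, not prime.
So q = 7 is the smallest counterexample.

q = 7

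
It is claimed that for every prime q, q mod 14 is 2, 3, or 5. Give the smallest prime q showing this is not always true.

q = 7

For q = 2, 3, 5 the conclusion holds.
q = 7: 7 mod 14 = 7 — not in {2, 3, 5}.
Hence q = 7 is a counterexample.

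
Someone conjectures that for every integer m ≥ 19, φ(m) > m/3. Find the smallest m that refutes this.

We need the least integer m ≥ 19 for which the claim fails.
For m = 19, 20, 21, 22, 23 the conclusion holds.
m = 24: φ(24) = 8 and 24/3 = 8, so φ(24) ≤ 24/3.

m = 24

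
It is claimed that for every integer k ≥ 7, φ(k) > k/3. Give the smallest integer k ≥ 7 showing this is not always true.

A counterexample is any integer k ≥ 7 such that the claim fails; we check each in order.
k = 7: φ(7) = 6 and 7/3 = 7/3, so φ(7) > 7/3.
k = 8: φ(8) = 4 and 8/3 = 8/3, so φ(8) > 8/3.
k = 9: φ(9) = 6 and 9/3 = 3, so φ(9) > 9/3.
k = 10: φ(10) = 4 and 10/3 = 10/3, so φ(10) > 10/3.
k = 11: φ(11) = 10 and 11/3 = 11/3, so φ(11) > 11/3.
k = 12: φ(12) = 4 and 12/3 = 4, so φ(12) ≤ 12/3.

k = 12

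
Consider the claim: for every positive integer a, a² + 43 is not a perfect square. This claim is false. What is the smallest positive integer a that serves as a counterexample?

a = 21

Check each positive integer a in order until a² + 43 is a perfect square.
For a = 1, 2, 3, 4, …, 18, 19, 20 the conclusion holds.
a = 21: 21² + 43 = 484 = 22², a perfect square.
Thus a = 21 disproves the claim, and no smaller a works.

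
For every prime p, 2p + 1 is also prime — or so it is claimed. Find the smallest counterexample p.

Check each prime p in order until 2p + 1 is not prime.
p = 2: 2p + 1 = 5, prime.
p = 3: 2p + 1 = 7, prime.
p = 5: 2p + 1 = 11, prime.
p = 7: 2p + 1 = 15 = 3 × 5, not prime.

p = 7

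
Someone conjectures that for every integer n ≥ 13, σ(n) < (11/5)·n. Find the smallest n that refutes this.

n = 24

We need the least integer n ≥ 13 for which the claim fails.
For n = 13, 14, 15, 16, …, 21, 22, 23 the conclusion holds.
n = 24: σ(24) = 60; 60 ≥ 264/5.
So n = 24 is the smallest counterexample.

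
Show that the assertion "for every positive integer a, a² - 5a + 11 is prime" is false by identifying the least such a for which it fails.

a = 7

Check each positive integer a in order until a² - 5a + 11 is not prime.
a = 1: a² - 5a + 11 = 7, prime.
a = 2: a² - 5a + 11 = 5, prime.
a = 3: a² - 5a + 11 = 5, prime.
a = 4: a² - 5a + 11 = 7, prime.
a = 5: a² - 5a + 11 = 11, prime.
a = 6: a² - 5a + 11 = 17, prime.
a = 7: a² - 5a + 11 = 25 = 5 × 5, composite.
Thus a = 7 disproves the claim, and no smaller a works.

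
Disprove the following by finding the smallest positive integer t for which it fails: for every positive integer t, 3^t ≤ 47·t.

t = 5

Check each positive integer t in order until 3^t > 47·t.
For t = 1, 2, 3, 4 the conclusion holds.
t = 5: 3^t = 243 and 47·t = 235, so 243 > 235.
Thus t = 5 disproves the claim, and no smaller t works.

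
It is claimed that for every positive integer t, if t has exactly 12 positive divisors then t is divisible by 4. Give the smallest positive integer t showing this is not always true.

A counterexample is any positive integer t such that t has exactly 12 positive divisors but t is not divisible by 4; we check each in order.
t = 60: τ(60) = 12; 60 mod 4 = 0.
t = 72: τ(72) = 12; 72 mod 4 = 0.
t = 84: τ(84) = 12; 84 mod 4 = 0.
t = 90: τ(90) = 12; 90 mod 4 = 2.

t = 90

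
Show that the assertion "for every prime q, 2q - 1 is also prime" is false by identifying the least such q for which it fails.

A counterexample is any prime q such that 2q - 1 is not prime; we check each in order.
q = 2: 2q - 1 = 3, prime.
q = 3: 2q - 1 = 5, prime.
q = 5: 2q - 1 = 9 = 3 × 3, not prime.
Thus q = 5 disproves the claim, and no smaller q works.

q = 5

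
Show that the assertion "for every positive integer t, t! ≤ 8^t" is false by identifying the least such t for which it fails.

t = 20

We need the least positive integer t for which t! > 8^t.
The first 19 eligible values, up to t = 19, all satisfy the conclusion.
t = 20: t! = 2432902008176640000 and 8^t = 1152921504606846976, so 2432902008176640000 > 1152921504606846976.
Hence t = 20 is a counterexample.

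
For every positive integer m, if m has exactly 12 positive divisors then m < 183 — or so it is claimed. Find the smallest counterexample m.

m = 198

The first 12 eligible values, up to m = 160, all satisfy the conclusion.
m = 198: τ(198) = 12; 198 ≥ 183.
Hence m = 198 is a counterexample.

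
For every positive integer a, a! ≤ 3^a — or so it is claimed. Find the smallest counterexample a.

A counterexample is any positive integer a such that a! > 3^a; we check each in order.
a = 1: a! = 1 and 3^a = 3, so 1 ≤ 3.
a = 2: a! = 2 and 3^a = 9, so 2 ≤ 9.
a = 3: a! = 6 and 3^a = 27, so 6 ≤ 27.
a = 4: a! = 24 and 3^a = 81, so 24 ≤ 81.
a = 5: a! = 120 and 3^a = 243, so 120 ≤ 243.
a = 6: a! = 720 and 3^a = 729, so 720 ≤ 729.
a = 7: a! = 5040 and 3^a = 2187, so 5040 > 2187.
Hence a = 7 is a counterexample.

a = 7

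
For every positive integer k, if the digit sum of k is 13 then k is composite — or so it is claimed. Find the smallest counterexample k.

k = 67

Check each positive integer k in order until the digit sum of k is 13 but k is prime.
For k = 49, 58 the conclusion holds.
k = 67: digit sum 13; 67 is prime, not composite.
So k = 67 is the smallest counterexample.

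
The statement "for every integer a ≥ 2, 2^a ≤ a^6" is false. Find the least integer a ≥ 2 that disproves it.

For a = 2, 3, 4, 5, …, 27, 28, 29 the conclusion holds.
a = 30: 2^a = 1073741824 and a^6 = 729000000, so 1073741824 > 729000000.
So a = 30 is the smallest counterexample.

a = 30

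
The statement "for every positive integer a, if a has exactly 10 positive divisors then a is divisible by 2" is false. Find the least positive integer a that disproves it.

a = 405

We need the least positive integer a for which a has exactly 10 positive divisors but a is not divisible by 2.
The first 9 eligible values, up to a = 368, all satisfy the conclusion.
a = 405: τ(405) = 10; 405 mod 2 = 1.
So a = 405 is the smallest counterexample.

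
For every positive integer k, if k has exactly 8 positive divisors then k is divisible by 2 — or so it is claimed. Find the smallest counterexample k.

k = 105

For k = 24, 30, 40, 42, …, 88, 102, 104 the conclusion holds.
k = 105: τ(105) = 8; 105 mod 2 = 1.
Thus k = 105 disproves the claim, and no smaller k works.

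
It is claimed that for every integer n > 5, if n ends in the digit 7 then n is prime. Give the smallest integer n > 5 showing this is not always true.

n = 27

We need the least integer n > 5 for which n ends in the digit 7 but n is not prime.
n = 7: 7 ends in 7 and is prime.
n = 17: 17 ends in 7 and is prime.
n = 27: 27 ends in 7; 27 = 3 × 9, composite.
Hence n = 27 is a counterexample.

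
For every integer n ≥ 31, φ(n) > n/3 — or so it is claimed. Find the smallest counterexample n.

A counterexample is any integer n ≥ 31 such that the claim fails; we check each in order.
n = 31: φ(31) = 30 and 31/3 = 31/3, so φ(31) > 31/3.
n = 32: φ(32) = 16 and 32/3 = 32/3, so φ(32) > 32/3.
n = 33: φ(33) = 20 and 33/3 = 11, so φ(33) > 33/3.
n = 34: φ(34) = 16 and 34/3 = 34/3, so φ(34) > 34/3.
n = 35: φ(35) = 24 and 35/3 = 35/3, so φ(35) > 35/3.
n = 36: φ(36) = 12 and 36/3 = 12, so φ(36) ≤ 36/3.

n = 36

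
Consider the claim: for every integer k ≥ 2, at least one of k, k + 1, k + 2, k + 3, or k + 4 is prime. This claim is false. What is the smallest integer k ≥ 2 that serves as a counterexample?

Check each integer k ≥ 2 in order until k, k + 1, k + 2, k + 3, k + 4 are all composite.
For k = 2, 3, 4, 5, …, 21, 22, 23 the conclusion holds.
k = 24: 24 = 2 × 12; 25 = 5 × 5; 26 = 2 × 13; 27 = 3 × 9; 28 = 2 × 14 — all composite.
Thus k = 24 disproves the claim, and no smaller k works.

k = 24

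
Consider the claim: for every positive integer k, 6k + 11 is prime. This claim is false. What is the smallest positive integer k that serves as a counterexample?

We need the least positive integer k for which 6k + 11 is not prime.
k = 1: 6k + 11 = 17, prime.
k = 2: 6k + 11 = 23, prime.
k = 3: 6k + 11 = 29, prime.
k = 4: 6k + 11 = 35 = 5 × 7, composite.
Hence k = 4 is a counterexample.

k = 4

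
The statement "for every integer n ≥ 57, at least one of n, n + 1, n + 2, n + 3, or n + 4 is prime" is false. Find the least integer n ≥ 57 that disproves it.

n = 62

Check each integer n ≥ 57 in order until n, n + 1, n + 2, n + 3, n + 4 are all composite.
For n = 57, 58, 59, 60, 61 the conclusion holds.
n = 62: 62 = 2 × 31; 63 = 3 × 21; 64 = 2 × 32; 65 = 5 × 13; 66 = 2 × 33 — all composite.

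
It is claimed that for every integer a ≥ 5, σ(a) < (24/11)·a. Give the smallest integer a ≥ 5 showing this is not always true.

Check each integer a ≥ 5 in order until the claim fails.
For a = 5, 6, 7, 8, 9, 10, 11 the conclusion holds.
a = 12: σ(12) = 28; 28 ≥ 288/11.
Thus a = 12 disproves the claim, and no smaller a works.

a = 12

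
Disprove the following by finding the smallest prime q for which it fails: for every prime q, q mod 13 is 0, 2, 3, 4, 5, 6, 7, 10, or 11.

The first 14 eligible values, up to q = 43, all satisfy the conclusion.
q = 47: 47 mod 13 = 8 — not in {0, 2, 3, 4, 5, 6, 7, 10, 11}.
Hence q = 47 is a counterexample.

q = 47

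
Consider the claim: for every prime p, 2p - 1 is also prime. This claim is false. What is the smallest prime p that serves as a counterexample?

p = 5

p = 2: 2p - 1 = 3, prime.
p = 3: 2p - 1 = 5, prime.
p = 5: 2p - 1 = 9 = 3 × 3, not prime.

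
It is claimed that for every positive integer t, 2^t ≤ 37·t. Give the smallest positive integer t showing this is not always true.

We need the least positive integer t for which 2^t > 37·t.
The first 8 eligible values, up to t = 8, all satisfy the conclusion.
t = 9: 2^t = 512 and 37·t = 333, so 512 > 333.
Thus t = 9 disproves the claim, and no smaller t works.

t = 9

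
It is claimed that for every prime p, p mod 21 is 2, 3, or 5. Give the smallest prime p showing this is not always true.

p = 7

A counterexample is any prime p such that the claim fails; we check each in order.
For p = 2, 3, 5 the conclusion holds.
p = 7: 7 mod 21 = 7 — not in {2, 3, 5}.
Hence p = 7 is a counterexample.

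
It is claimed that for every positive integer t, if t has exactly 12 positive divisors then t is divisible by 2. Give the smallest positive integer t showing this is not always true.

t = 315

A counterexample is any positive integer t such that t has exactly 12 positive divisors but t is not divisible by 2; we check each in order.
For t = 60, 72, 84, 90, …, 294, 306, 308 the conclusion holds.
t = 315: τ(315) = 12; 315 mod 2 = 1.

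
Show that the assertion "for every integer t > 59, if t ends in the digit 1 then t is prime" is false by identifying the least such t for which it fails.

t = 81

For t = 61, 71 the conclusion holds.
t = 81: 81 ends in 1; 81 = 3 × 27, composite.
Hence t = 81 is a counterexample.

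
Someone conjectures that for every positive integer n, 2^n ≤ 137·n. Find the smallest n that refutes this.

We need the least positive integer n for which 2^n > 137·n.
The first 10 eligible values, up to n = 10, all satisfy the conclusion.
n = 11: 2^n = 2048 and 137·n = 1507, so 2048 > 1507.

n = 11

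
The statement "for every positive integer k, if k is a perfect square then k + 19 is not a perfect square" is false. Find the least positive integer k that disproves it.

k = 81

Check each positive integer k in order until k is a perfect square but k + 19 is a perfect square.
For k = 1, 4, 9, 16, 25, 36, 49, 64 the conclusion holds.
k = 81: 81 = 9² and 81 + 19 = 100 = 10².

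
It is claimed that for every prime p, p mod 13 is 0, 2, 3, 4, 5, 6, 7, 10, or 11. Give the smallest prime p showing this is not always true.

A counterexample is any prime p such that the claim fails; we check each in order.
For p = 2, 3, 5, 7, …, 37, 41, 43 the conclusion holds.
p = 47: 47 mod 13 = 8 — not in {0, 2, 3, 4, 5, 6, 7, 10, 11}.
Hence p = 47 is a counterexample.

p = 47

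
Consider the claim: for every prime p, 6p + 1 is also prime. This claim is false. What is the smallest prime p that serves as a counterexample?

Check each prime p in order until 6p + 1 is not prime.
For p = 2, 3, 5, 7, 11, 13, 17 the conclusion holds.
p = 19: 6p + 1 = 115 = 5 × 23, not prime.
Hence p = 19 is a counterexample.

p = 19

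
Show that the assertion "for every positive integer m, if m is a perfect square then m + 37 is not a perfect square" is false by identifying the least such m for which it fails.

m = 324

A counterexample is any positive integer m such that m is a perfect square but m + 37 is a perfect square; we check each in order.
For m = 1, 4, 9, 16, …, 225, 256, 289 the conclusion holds.
m = 324: 324 = 18² and 324 + 37 = 361 = 19².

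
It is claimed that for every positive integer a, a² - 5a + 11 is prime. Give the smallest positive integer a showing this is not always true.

a = 7

A counterexample is any positive integer a such that a² - 5a + 11 is not prime; we check each in order.
For a = 1, 2, 3, 4, 5, 6 the conclusion holds.
a = 7: a² - 5a + 11 = 25 = 5 × 5, composite.
So a = 7 is the smallest counterexample.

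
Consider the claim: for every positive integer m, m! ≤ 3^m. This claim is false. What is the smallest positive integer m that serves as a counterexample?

m = 7

A counterexample is any positive integer m such that m! > 3^m; we check each in order.
m = 1: m! = 1 and 3^m = 3, so 1 ≤ 3.
m = 2: m! = 2 and 3^m = 9, so 2 ≤ 9.
m = 3: m! = 6 and 3^m = 27, so 6 ≤ 27.
m = 4: m! = 24 and 3^m = 81, so 24 ≤ 81.
m = 5: m! = 120 and 3^m = 243, so 120 ≤ 243.
m = 6: m! = 720 and 3^m = 729, so 720 ≤ 729.
m = 7: m! = 5040 and 3^m = 2187, so 5040 > 2187.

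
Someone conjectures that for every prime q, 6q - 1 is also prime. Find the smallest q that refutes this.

q = 11

A counterexample is any prime q such that 6q - 1 is not prime; we check each in order.
q = 2: 6q - 1 = 11, prime.
q = 3: 6q - 1 = 17, prime.
q = 5: 6q - 1 = 29, prime.
q = 7: 6q - 1 = 41, prime.
q = 11: 6q - 1 = 65 = 5 × 13, not prime.
So q = 11 is the smallest counterexample.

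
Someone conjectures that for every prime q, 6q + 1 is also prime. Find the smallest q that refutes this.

q = 19

Check each prime q in order until 6q + 1 is not prime.
q = 2: 6q + 1 = 13, prime.
q = 3: 6q + 1 = 19, prime.
q = 5: 6q + 1 = 31, prime.
q = 7: 6q + 1 = 43, prime.
q = 11: 6q + 1 = 67, prime.
q = 13: 6q + 1 = 79, prime.
q = 17: 6q + 1 = 103, prime.
q = 19: 6q + 1 = 115 = 5 × 23, not prime.
Hence q = 19 is a counterexample.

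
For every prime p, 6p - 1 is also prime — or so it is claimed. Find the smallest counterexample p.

p = 11

Check each prime p in order until 6p - 1 is not prime.
For p = 2, 3, 5, 7 the conclusion holds.
p = 11: 6p - 1 = 65 = 5 × 13, not prime.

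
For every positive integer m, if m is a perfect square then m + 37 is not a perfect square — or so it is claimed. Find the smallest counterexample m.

m = 324

We need the least positive integer m for which m is a perfect square but m + 37 is a perfect square.
The first 17 eligible values, up to m = 289, all satisfy the conclusion.
m = 324: 324 = 18² and 324 + 37 = 361 = 19².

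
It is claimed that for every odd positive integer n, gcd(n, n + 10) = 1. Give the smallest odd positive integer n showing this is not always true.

n = 5

For n = 1, 3 the conclusion holds.
n = 5: gcd(5, 15) = 5.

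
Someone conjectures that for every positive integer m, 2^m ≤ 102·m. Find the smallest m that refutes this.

m = 10

For m = 1, 2, 3, 4, 5, 6, 7, 8, 9 the conclusion holds.
m = 10: 2^m = 1024 and 102·m = 1020, so 1024 > 1020.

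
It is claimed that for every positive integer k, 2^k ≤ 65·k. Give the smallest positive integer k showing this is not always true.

k = 10

A counterexample is any positive integer k such that 2^k > 65·k; we check each in order.
For k = 1, 2, 3, 4, 5, 6, 7, 8, 9 the conclusion holds.
k = 10: 2^k = 1024 and 65·k = 650, so 1024 > 650.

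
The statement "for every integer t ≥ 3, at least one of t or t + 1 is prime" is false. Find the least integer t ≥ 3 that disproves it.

A counterexample is any integer t ≥ 3 such that t, t + 1 are both composite; we check each in order.
t = 3: 3 is prime.
t = 4: 5 is prime.
t = 5: 5 is prime.
t = 6: 7 is prime.
t = 7: 7 is prime.
t = 8: 8 = 2 × 4; 9 = 3 × 3 — both composite.
Thus t = 8 disproves the claim, and no smaller t works.

t = 8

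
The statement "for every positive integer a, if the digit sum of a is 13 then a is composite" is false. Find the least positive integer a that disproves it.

a = 49: digit sum 13; 49 is composite.
a = 58: digit sum 13; 58 is composite.
a = 67: digit sum 13; 67 is prime, not composite.
So a = 67 is the smallest counterexample.

a = 67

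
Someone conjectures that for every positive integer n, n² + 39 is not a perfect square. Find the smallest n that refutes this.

Check each positive integer n in order until n² + 39 is a perfect square.
For n = 1, 2, 3, 4 the conclusion holds.
n = 5: 5² + 39 = 64 = 8², a perfect square.
Hence n = 5 is a counterexample.

n = 5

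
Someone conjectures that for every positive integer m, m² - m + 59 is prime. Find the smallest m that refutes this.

m = 3

Check each positive integer m in order until m² - m + 59 is not prime.
For m = 1, 2 the conclusion holds.
m = 3: m² - m + 59 = 65 = 5 × 13, composite.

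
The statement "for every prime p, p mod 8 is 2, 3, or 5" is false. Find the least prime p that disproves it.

p = 2: 2 mod 8 = 2.
p = 3: 3 mod 8 = 3.
p = 5: 5 mod 8 = 5.
p = 7: 7 mod 8 = 7 — not in {2, 3, 5}.
Hence p = 7 is a counterexample.

p = 7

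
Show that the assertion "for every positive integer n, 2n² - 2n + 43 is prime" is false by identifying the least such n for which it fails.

n = 3

Check each positive integer n in order until 2n² - 2n + 43 is not prime.
n = 1: 2n² - 2n + 43 = 43, prime.
n = 2: 2n² - 2n + 43 = 47, prime.
n = 3: 2n² - 2n + 43 = 55 = 5 × 11, composite.
Hence n = 3 is a counterexample.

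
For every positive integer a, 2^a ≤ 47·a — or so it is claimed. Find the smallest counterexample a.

a = 1: 2^a = 2 and 47·a = 47, so 2 ≤ 47.
a = 2: 2^a = 4 and 47·a = 94, so 4 ≤ 94.
a = 3: 2^a = 8 and 47·a = 141, so 8 ≤ 141.
a = 4: 2^a = 16 and 47·a = 188, so 16 ≤ 188.
a = 5: 2^a = 32 and 47·a = 235, so 32 ≤ 235.
a = 6: 2^a = 64 and 47·a = 282, so 64 ≤ 282.
a = 7: 2^a = 128 and 47·a = 329, so 128 ≤ 329.
a = 8: 2^a = 256 and 47·a = 376, so 256 ≤ 376.
a = 9: 2^a = 512 and 47·a = 423, so 512 > 423.
Thus a = 9 disproves the claim, and no smaller a works.

a = 9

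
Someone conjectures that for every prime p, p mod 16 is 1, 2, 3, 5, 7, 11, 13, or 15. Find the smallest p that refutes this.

A counterexample is any prime p such that the claim fails; we check each in order.
For p = 2, 3, 5, 7, …, 29, 31, 37 the conclusion holds.
p = 41: 41 mod 16 = 9 — not in {1, 2, 3, 5, 7, 11, 13, 15}.
Hence p = 41 is a counterexample.

p = 41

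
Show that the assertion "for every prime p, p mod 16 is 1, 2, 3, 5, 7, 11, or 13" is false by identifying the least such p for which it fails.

p = 31

We need the least prime p for which the claim fails.
For p = 2, 3, 5, 7, 11, 13, 17, 19, 23, 29 the conclusion holds.
p = 31: 31 mod 16 = 15 — not in {1, 2, 3, 5, 7, 11, 13}.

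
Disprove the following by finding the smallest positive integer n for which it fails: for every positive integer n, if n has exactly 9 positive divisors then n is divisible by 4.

n = 225

n = 36: τ(36) = 9; 36 mod 4 = 0.
n = 100: τ(100) = 9; 100 mod 4 = 0.
n = 196: τ(196) = 9; 196 mod 4 = 0.
n = 225: τ(225) = 9; 225 mod 4 = 1.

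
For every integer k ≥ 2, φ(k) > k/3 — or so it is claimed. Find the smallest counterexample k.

A counterexample is any integer k ≥ 2 such that the claim fails; we check each in order.
k = 2: φ(2) = 1 and 2/3 = 2/3, so φ(2) > 2/3.
k = 3: φ(3) = 2 and 3/3 = 1, so φ(3) > 3/3.
k = 4: φ(4) = 2 and 4/3 = 4/3, so φ(4) > 4/3.
k = 5: φ(5) = 4 and 5/3 = 5/3, so φ(5) > 5/3.
k = 6: φ(6) = 2 and 6/3 = 2, so φ(6) ≤ 6/3.

k = 6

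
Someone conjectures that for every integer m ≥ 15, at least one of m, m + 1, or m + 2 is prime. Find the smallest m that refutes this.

m = 20

We need the least integer m ≥ 15 for which m, m + 1, m + 2 are all composite.
m = 15: 17 is prime.
m = 16: 17 is prime.
m = 17: 17 is prime.
m = 18: 19 is prime.
m = 19: 19 is prime.
m = 20: 20 = 2 × 10; 21 = 3 × 7; 22 = 2 × 11 — all composite.
Hence m = 20 is a counterexample.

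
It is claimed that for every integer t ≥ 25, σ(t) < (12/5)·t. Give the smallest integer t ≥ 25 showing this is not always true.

t = 30

Check each integer t ≥ 25 in order until the claim fails.
For t = 25, 26, 27, 28, 29 the conclusion holds.
t = 30: σ(30) = 72; 72 ≥ 72.
Hence t = 30 is a counterexample.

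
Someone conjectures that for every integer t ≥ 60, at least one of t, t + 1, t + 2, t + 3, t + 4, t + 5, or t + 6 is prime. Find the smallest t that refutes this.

t = 90

Check each integer t ≥ 60 in order until t, t + 1, t + 2, t + 3, t + 4, t + 5, t + 6 are all composite.
For t = 60, 61, 62, 63, …, 87, 88, 89 the conclusion holds.
t = 90: 90 = 2 × 45; 91 = 7 × 13; 92 = 2 × 46; 93 = 3 × 31; 94 = 2 × 47; 95 = 5 × 19; 96 = 2 × 48 — all composite.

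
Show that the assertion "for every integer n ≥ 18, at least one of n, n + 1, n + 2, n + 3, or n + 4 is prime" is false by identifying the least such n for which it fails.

Check each integer n ≥ 18 in order until n, n + 1, n + 2, n + 3, n + 4 are all composite.
The first 6 eligible values, up to n = 23, all satisfy the conclusion.
n = 24: 24 = 2 × 12; 25 = 5 × 5; 26 = 2 × 13; 27 = 3 × 9; 28 = 2 × 14 — all composite.
Hence n = 24 is a counterexample.

n = 24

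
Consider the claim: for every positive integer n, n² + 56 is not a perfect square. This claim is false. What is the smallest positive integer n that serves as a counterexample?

A counterexample is any positive integer n such that n² + 56 is a perfect square; we check each in order.
n = 1: 1² + 56 = 57, not a perfect square.
n = 2: 2² + 56 = 60, not a perfect square.
n = 3: 3² + 56 = 65, not a perfect square.
n = 4: 4² + 56 = 72, not a perfect square.
n = 5: 5² + 56 = 81 = 9², a perfect square.

n = 5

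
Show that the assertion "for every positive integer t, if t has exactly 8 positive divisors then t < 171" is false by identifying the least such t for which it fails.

t = 174

We need the least positive integer t for which t has exactly 8 positive divisors but the claim fails.
The first 24 eligible values, up to t = 170, all satisfy the conclusion.
t = 174: τ(174) = 8; 174 ≥ 171.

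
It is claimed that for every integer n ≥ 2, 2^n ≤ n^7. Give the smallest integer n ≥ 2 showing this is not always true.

n = 37

We need the least integer n ≥ 2 for which 2^n > n^7.
The first 35 eligible values, up to n = 36, all satisfy the conclusion.
n = 37: 2^n = 137438953472 and n^7 = 94931877133, so 137438953472 > 94931877133.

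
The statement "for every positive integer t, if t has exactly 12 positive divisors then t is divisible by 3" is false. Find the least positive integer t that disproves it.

Check each positive integer t in order until t has exactly 12 positive divisors but t is not divisible by 3.
For t = 60, 72, 84, 90, 96, 108, 126, 132 the conclusion holds.
t = 140: τ(140) = 12; 140 mod 3 = 2.

t = 140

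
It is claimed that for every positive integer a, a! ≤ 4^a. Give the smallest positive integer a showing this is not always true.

Check each positive integer a in order until a! > 4^a.
The first 8 eligible values, up to a = 8, all satisfy the conclusion.
a = 9: a! = 362880 and 4^a = 262144, so 362880 > 262144.
So a = 9 is the smallest counterexample.

a = 9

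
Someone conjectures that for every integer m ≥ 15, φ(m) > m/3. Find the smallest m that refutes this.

m = 15: φ(15) = 8 and 15/3 = 5, so φ(15) > 15/3.
m = 16: φ(16) = 8 and 16/3 = 16/3, so φ(16) > 16/3.
m = 17: φ(17) = 16 and 17/3 = 17/3, so φ(17) > 17/3.
m = 18: φ(18) = 6 and 18/3 = 6, so φ(18) ≤ 18/3.

m = 18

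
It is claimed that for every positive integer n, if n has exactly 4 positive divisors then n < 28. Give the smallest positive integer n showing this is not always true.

A counterexample is any positive integer n such that n has exactly 4 positive divisors but the claim fails; we check each in order.
For n = 6, 8, 10, 14, 15, 21, 22, 26, 27 the conclusion holds.
n = 33: τ(33) = 4; 33 ≥ 28.
Thus n = 33 disproves the claim, and no smaller n works.

n = 33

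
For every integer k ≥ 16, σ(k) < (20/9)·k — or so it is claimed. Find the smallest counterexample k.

The first 8 eligible values, up to k = 23, all satisfy the conclusion.
k = 24: σ(24) = 60; 60 ≥ 160/3.
Thus k = 24 disproves the claim, and no smaller k works.

k = 24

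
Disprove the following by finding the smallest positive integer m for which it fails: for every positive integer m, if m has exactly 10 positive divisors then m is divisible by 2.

m = 405

We need the least positive integer m for which m has exactly 10 positive divisors but m is not divisible by 2.
For m = 48, 80, 112, 162, 176, 208, 272, 304, 368 the conclusion holds.
m = 405: τ(405) = 10; 405 mod 2 = 1.
Hence m = 405 is a counterexample.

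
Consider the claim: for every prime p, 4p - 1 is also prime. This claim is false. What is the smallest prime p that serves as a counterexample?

p = 7

A counterexample is any prime p such that 4p - 1 is not prime; we check each in order.
p = 2: 4p - 1 = 7, prime.
p = 3: 4p - 1 = 11, prime.
p = 5: 4p - 1 = 19, prime.
p = 7: 4p - 1 = 27 = 3 × 9, not prime.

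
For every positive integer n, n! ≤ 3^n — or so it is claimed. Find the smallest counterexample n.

Check each positive integer n in order until n! > 3^n.
For n = 1, 2, 3, 4, 5, 6 the conclusion holds.
n = 7: n! = 5040 and 3^n = 2187, so 5040 > 2187.
Thus n = 7 disproves the claim, and no smaller n works.

n = 7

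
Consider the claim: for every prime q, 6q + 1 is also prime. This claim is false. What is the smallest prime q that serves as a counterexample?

q = 19

A counterexample is any prime q such that 6q + 1 is not prime; we check each in order.
The first 7 eligible values, up to q = 17, all satisfy the conclusion.
q = 19: 6q + 1 = 115 = 5 × 23, not prime.
So q = 19 is the smallest counterexample.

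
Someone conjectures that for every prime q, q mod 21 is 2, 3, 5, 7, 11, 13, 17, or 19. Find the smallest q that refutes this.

For q = 2, 3, 5, 7, 11, 13, 17, 19, 23 the conclusion holds.
q = 29: 29 mod 21 = 8 — not in {2, 3, 5, 7, 11, 13, 17, 19}.
Hence q = 29 is a counterexample.

q = 29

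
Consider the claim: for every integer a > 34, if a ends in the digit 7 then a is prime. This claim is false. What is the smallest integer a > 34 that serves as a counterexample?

a = 57

We need the least integer a > 34 for which a ends in the digit 7 but a is not prime.
a = 37: 37 ends in 7 and is prime.
a = 47: 47 ends in 7 and is prime.
a = 57: 57 ends in 7; 57 = 3 × 19, composite.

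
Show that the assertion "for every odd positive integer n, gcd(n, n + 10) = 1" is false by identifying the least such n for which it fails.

n = 5

A counterexample is any odd positive integer n such that gcd(n, n + 10) > 1; we check each in order.
For n = 1, 3 the conclusion holds.
n = 5: gcd(5, 15) = 5.
So n = 5 is the smallest counterexample.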